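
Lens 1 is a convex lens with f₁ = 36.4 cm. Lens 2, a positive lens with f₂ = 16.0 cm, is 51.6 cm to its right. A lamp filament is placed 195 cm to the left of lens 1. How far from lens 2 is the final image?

Lens 1: 1/d_i1 = 1/f₁ − 1/d_o1 = 1/(36.4) − 1/(195) = 0.02234, so d_i1 = 44.75 cm.
The intermediate image is 44.75 cm to the right of lens 1, which is 51.6 − (44.75) = 6.850 cm to the left of lens 2, so d_o2 = +6.850 cm.
Lens 2: 1/d_i2 = 1/f₂ − 1/d_o2 = 1/(16.0) − 1/(6.850) = -0.08349, so d_i2 = -12.0 cm.
The final image is virtual, 12.0 cm to the left of lens 2 (overall magnification ≈ -0.40).

12.0 cm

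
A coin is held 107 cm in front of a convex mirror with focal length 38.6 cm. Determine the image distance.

For a convex mirror, f = -38.6 cm.
Mirror equation: 1/q = 1/f − 1/p = 1/(-38.60) − 1/(107) = -0.02591 − 0.009346 = -0.03525, so q = -28.4 cm.
The image is virtual, upright and reduced, behind the mirror.

28.4 cm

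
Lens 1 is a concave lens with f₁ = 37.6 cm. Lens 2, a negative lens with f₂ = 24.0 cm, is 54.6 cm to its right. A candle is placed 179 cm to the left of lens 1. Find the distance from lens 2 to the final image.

18.7 cm

Lens 1 is diverging, so f₁ = −37.6 cm.
Lens 1: 1/d_i1 = 1/f₁ − 1/d_o1 = 1/(-37.6) − 1/(179) = -0.03218, so d_i1 = -31.07 cm.
The intermediate image is 31.07 cm to the left of lens 1 (virtual), which is 54.6 − (-31.07) = 85.67 cm to the left of lens 2, so d_o2 = +85.67 cm.
Lens 2 is diverging, so f₂ = −24.0 cm.
Lens 2: 1/d_i2 = 1/f₂ − 1/d_o2 = 1/(-24.0) − 1/(85.67) = -0.05334, so d_i2 = -18.7 cm.
The final image is virtual, 18.7 cm to the left of lens 2 (overall magnification ≈ 0.038).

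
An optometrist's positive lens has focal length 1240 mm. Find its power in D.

f = 124 cm = 1.24 m.
P = 1/f = 1/(1.24 m) = +0.806 D.

P = +0.806 D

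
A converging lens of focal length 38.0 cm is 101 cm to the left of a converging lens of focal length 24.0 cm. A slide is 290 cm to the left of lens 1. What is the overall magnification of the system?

m = +0.109

Lens 1: 1/d_i1 = 1/(38.0) − 1/(290) = 0.02287, so d_i1 = 43.73 cm; m₁ = −d_i1/d_o1 = -0.1508.
d_o2 = 101 − (43.73) = 57.27 cm.
Lens 2: 1/d_i2 = 1/(24.0) − 1/(57.27) = 0.02421, so d_i2 = 41.31 cm; m₂ = −d_i2/d_o2 = -0.7214.
m = m₁·m₂ = (-0.1508)(-0.7214) = +0.109.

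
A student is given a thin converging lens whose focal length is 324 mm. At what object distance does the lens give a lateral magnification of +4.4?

m = −d_i/d_o ⇒ d_i = −m·d_o.
1/f = 1/d_o + 1/d_i = 1/d_o − 1/(m·d_o) = (1 − 1/m)/d_o, so d_o = f(1 − 1/m) = (324.0)(1 − 1/(+4.4)) = 250 mm.

250 mm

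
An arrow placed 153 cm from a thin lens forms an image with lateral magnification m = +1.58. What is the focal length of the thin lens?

m = −d_i/d_o ⇒ d_i = −m·d_o = −(+1.58)·(153) = -241.7 cm.
1/f = 1/d_o + 1/d_i = 1/(153) + 1/(-241.7) = 0.002399, so f = 417 cm.
Since f is positive, the thin lens is converging.

f = 417 cm (converging)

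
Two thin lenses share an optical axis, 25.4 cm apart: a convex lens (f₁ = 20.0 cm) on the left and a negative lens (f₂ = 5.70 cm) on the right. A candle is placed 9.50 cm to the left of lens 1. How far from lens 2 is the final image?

5.04 cm

Lens 1: 1/d_i1 = 1/f₁ − 1/d_o1 = 1/(20.0) − 1/(9.50) = -0.05526, so d_i1 = -18.10 cm.
The intermediate image is 18.10 cm to the left of lens 1 (virtual), which is 25.4 − (-18.10) = 43.50 cm to the left of lens 2, so d_o2 = +43.50 cm.
Lens 2 is diverging, so f₂ = −5.70 cm.
Lens 2: 1/d_i2 = 1/f₂ − 1/d_o2 = 1/(-5.70) − 1/(43.50) = -0.1984, so d_i2 = -5.04 cm.
The final image is virtual, 5.04 cm to the left of lens 2 (overall magnification ≈ 0.22).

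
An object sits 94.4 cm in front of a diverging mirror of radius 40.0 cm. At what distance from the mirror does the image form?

16.5 cm

f = R/2 = 40.0/2 = 20.00 cm; for a diverging mirror, f = -20.00 cm.
Mirror equation: 1/q = 1/f − 1/p = 1/(-20.00) − 1/(94.4) = -0.05000 − 0.01059 = -0.06059, so q = -16.5 cm.
The image is virtual, upright and reduced, behind the mirror.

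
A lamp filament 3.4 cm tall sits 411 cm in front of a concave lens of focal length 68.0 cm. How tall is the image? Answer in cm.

0.483 cm

For a concave lens, f = -68.0 cm.
1/d_i = 1/f − 1/d_o = 1/(-68.00) − 1/(411) = -0.01714, so d_i = -58.35 cm.
m = −d_i/d_o = +0.1420.
|h_i| = |m|·h_o = 0.1420 × 3.4 = 0.483 cm. The image is virtual, upright and reduced, on the same side as the object.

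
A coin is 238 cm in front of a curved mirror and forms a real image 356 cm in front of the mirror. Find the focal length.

Real image ⇒ d_i = +356 cm.
1/f = 1/d_o + 1/d_i = 1/(238) + 1/(356) = 0.007011, so f = 143 cm.
Since f is positive, the curved mirror is concave.

f = 143 cm (concave)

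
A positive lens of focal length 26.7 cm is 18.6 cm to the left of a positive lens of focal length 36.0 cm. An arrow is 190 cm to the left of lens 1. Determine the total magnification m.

Lens 1: 1/d_i1 = 1/(26.7) − 1/(190) = 0.03219, so d_i1 = 31.07 cm; m₁ = −d_i1/d_o1 = -0.1635.
d_o2 = 18.6 − (31.07) = -12.47 cm (virtual object).
Lens 2: 1/d_i2 = 1/(36.0) − 1/(-12.47) = 0.1080, so d_i2 = 9.262 cm; m₂ = −d_i2/d_o2 = +0.7427.
m = m₁·m₂ = (-0.1635)(+0.7427) = -0.121.

m = -0.121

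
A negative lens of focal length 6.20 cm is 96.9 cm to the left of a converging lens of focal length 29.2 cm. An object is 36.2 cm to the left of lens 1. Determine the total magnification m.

f₁ = −6.20 cm (diverging).
Lens 1: 1/d_i1 = 1/(-6.20) − 1/(36.2) = -0.1889, so d_i1 = -5.293 cm; m₁ = −d_i1/d_o1 = +0.1462.
d_o2 = 96.9 − (-5.293) = 102.2 cm.
Lens 2: 1/d_i2 = 1/(29.2) − 1/(102.2) = 0.02446, so d_i2 = 40.88 cm; m₂ = −d_i2/d_o2 = -0.4000.
m = m₁·m₂ = (+0.1462)(-0.4000) = -0.0585.

m = -0.0585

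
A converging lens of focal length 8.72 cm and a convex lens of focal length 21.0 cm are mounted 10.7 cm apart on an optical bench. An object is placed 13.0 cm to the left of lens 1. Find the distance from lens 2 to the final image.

Lens 1: 1/d_i1 = 1/f₁ − 1/d_o1 = 1/(8.72) − 1/(13.0) = 0.03776, so d_i1 = 26.49 cm.
The intermediate image is 26.49 cm to the right of lens 1, which lies 15.79 cm to the right of lens 2 — a virtual object — so d_o2 = −15.79 cm.
Lens 2: 1/d_i2 = 1/f₂ − 1/d_o2 = 1/(21.0) − 1/(-15.79) = 0.1110, so d_i2 = 9.01 cm.
The final image is real, 9.01 cm to the right of lens 2 (overall magnification ≈ -1.2).

9.01 cm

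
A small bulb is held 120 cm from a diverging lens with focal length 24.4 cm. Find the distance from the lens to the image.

For a diverging lens, f = -24.4 cm.
Thin-lens equation: 1/q = 1/f − 1/p = 1/(-24.40) − 1/(120) = -0.04098 − 0.008333 = -0.04932, so q = -20.3 cm.
The image is virtual, upright and reduced, on the same side as the object.

20.3 cm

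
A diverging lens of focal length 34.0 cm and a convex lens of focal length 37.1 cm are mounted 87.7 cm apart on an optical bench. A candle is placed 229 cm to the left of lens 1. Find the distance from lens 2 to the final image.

Lens 1 is diverging, so f₁ = −34.0 cm.
Lens 1: 1/d_i1 = 1/f₁ − 1/d_o1 = 1/(-34.0) − 1/(229) = -0.03378, so d_i1 = -29.60 cm.
The intermediate image is 29.60 cm to the left of lens 1 (virtual), which is 87.7 − (-29.60) = 117.3 cm to the left of lens 2, so d_o2 = +117.3 cm.
Lens 2: 1/d_i2 = 1/f₂ − 1/d_o2 = 1/(37.1) − 1/(117.3) = 0.01843, so d_i2 = 54.3 cm.
The final image is real, 54.3 cm to the right of lens 2 (overall magnification ≈ -0.060).

54.3 cm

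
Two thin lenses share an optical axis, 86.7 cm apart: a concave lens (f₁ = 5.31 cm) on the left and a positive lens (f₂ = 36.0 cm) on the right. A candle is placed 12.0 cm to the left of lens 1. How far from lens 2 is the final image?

59.8 cm

Lens 1 is diverging, so f₁ = −5.31 cm.
Lens 1: 1/d_i1 = 1/f₁ − 1/d_o1 = 1/(-5.31) − 1/(12.0) = -0.2717, so d_i1 = -3.681 cm.
The intermediate image is 3.681 cm to the left of lens 1 (virtual), which is 86.7 − (-3.681) = 90.38 cm to the left of lens 2, so d_o2 = +90.38 cm.
Lens 2: 1/d_i2 = 1/f₂ − 1/d_o2 = 1/(36.0) − 1/(90.38) = 0.01671, so d_i2 = 59.8 cm.
The final image is real, 59.8 cm to the right of lens 2 (overall magnification ≈ -0.20).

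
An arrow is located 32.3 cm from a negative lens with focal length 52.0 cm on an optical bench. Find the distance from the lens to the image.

19.9 cm

For a negative lens, f = -52.0 cm.
Thin-lens equation: 1/d_i = 1/f − 1/d_o = 1/(-52.00) − 1/(32.3) = -0.01923 − 0.03096 = -0.05019, so d_i = -19.9 cm.
The image is virtual, upright and reduced, on the same side as the object.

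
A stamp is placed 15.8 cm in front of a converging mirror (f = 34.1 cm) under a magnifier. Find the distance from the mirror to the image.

Mirror equation: 1/v = 1/f − 1/u = 1/(34.10) − 1/(15.8) = 0.02933 − 0.06329 = -0.03397, so v = -29.4 cm.
The image is virtual, upright and enlarged, behind the mirror.

29.4 cm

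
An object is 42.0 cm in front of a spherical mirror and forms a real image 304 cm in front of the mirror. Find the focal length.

f = 36.9 cm (concave)

Real image ⇒ d_i = +304 cm.
1/f = 1/d_o + 1/d_i = 1/(42.0) + 1/(304) = 0.02710, so f = 36.9 cm.
Since f is positive, the spherical mirror is concave.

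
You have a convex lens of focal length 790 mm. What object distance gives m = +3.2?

m = −d_i/d_o ⇒ d_i = −m·d_o.
1/f = 1/d_o + 1/d_i = 1/d_o − 1/(m·d_o) = (1 − 1/m)/d_o, so d_o = f(1 − 1/m) = (790.0)(1 − 1/(+3.2)) = 543 mm.

543 mm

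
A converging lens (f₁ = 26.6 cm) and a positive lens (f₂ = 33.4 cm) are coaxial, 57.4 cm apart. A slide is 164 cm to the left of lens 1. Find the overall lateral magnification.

Lens 1: 1/d_i1 = 1/(26.6) − 1/(164) = 0.03150, so d_i1 = 31.75 cm; m₁ = −d_i1/d_o1 = -0.1936.
d_o2 = 57.4 − (31.75) = 25.65 cm.
Lens 2: 1/d_i2 = 1/(33.4) − 1/(25.65) = -0.009046, so d_i2 = -110.5 cm; m₂ = −d_i2/d_o2 = +4.310.
m = m₁·m₂ = (-0.1936)(+4.310) = -0.834.

m = -0.834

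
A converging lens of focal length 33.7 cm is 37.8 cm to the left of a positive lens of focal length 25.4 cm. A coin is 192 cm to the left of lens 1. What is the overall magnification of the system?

m = -0.190

Lens 1: 1/d_i1 = 1/(33.7) − 1/(192) = 0.02447, so d_i1 = 40.87 cm; m₁ = −d_i1/d_o1 = -0.2129.
d_o2 = 37.8 − (40.87) = -3.070 cm (virtual object).
Lens 2: 1/d_i2 = 1/(25.4) − 1/(-3.070) = 0.3651, so d_i2 = 2.739 cm; m₂ = −d_i2/d_o2 = +0.8922.
m = m₁·m₂ = (-0.2129)(+0.8922) = -0.190.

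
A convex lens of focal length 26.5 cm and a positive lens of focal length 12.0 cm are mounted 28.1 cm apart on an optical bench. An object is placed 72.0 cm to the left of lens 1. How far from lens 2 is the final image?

6.43 cm

Lens 1: 1/d_i1 = 1/f₁ − 1/d_o1 = 1/(26.5) − 1/(72.0) = 0.02385, so d_i1 = 41.93 cm.
The intermediate image is 41.93 cm to the right of lens 1, which lies 13.83 cm to the right of lens 2 — a virtual object — so d_o2 = −13.83 cm.
Lens 2: 1/d_i2 = 1/f₂ − 1/d_o2 = 1/(12.0) − 1/(-13.83) = 0.1556, so d_i2 = 6.43 cm.
The final image is real, 6.43 cm to the right of lens 2 (overall magnification ≈ -0.27).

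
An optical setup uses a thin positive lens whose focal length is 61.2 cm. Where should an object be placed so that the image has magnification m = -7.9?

68.9 cm

m = −d_i/d_o ⇒ d_i = −m·d_o.
1/f = 1/d_o + 1/d_i = 1/d_o − 1/(m·d_o) = (1 − 1/m)/d_o, so d_o = f(1 − 1/m) = (61.20)(1 − 1/(-7.9)) = 68.9 cm.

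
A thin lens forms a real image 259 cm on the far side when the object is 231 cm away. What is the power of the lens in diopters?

P = +0.819 D

d_i = +259 cm.
1/f = 1/d_o + 1/d_i = 1/(231) + 1/(259) = 0.008190 cm⁻¹.
f = 122.1 cm = 1.221 m, so P = 1/f = +0.819 D.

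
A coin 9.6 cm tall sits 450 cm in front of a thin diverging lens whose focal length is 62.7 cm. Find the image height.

1.17 cm

For a diverging lens, f = -62.7 cm.
1/d_i = 1/f − 1/d_o = 1/(-62.70) − 1/(450) = -0.01817, so d_i = -55.03 cm.
m = −d_i/d_o = +0.1223.
|h_i| = |m|·h_o = 0.1223 × 9.6 = 1.17 cm. The image is virtual, upright and reduced, on the same side as the object.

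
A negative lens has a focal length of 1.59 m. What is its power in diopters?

For a negative lens, f = −1.59 m.
P = 1/f = 1/(-1.59 m) = -0.629 D.

P = -0.629 D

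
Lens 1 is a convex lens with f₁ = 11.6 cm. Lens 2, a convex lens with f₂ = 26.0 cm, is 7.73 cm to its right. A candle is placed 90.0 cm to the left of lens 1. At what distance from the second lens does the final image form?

4.60 cm

Lens 1: 1/d_i1 = 1/f₁ − 1/d_o1 = 1/(11.6) − 1/(90.0) = 0.07510, so d_i1 = 13.32 cm.
The intermediate image is 13.32 cm to the right of lens 1, which lies 5.590 cm to the right of lens 2 — a virtual object — so d_o2 = −5.590 cm.
Lens 2: 1/d_i2 = 1/f₂ − 1/d_o2 = 1/(26.0) − 1/(-5.590) = 0.2174, so d_i2 = 4.60 cm.
The final image is real, 4.60 cm to the right of lens 2 (overall magnification ≈ -0.12).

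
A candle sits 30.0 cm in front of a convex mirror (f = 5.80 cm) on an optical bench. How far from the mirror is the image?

4.86 cm

For a convex mirror, f = -5.80 cm.
Mirror equation: 1/q = 1/f − 1/p = 1/(-5.800) − 1/(30.0) = -0.1724 − 0.03333 = -0.2057, so q = -4.86 cm.
The image is virtual, upright and reduced, behind the mirror.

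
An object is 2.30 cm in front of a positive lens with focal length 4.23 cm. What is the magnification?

1/d_i = 1/f − 1/d_o = 1/(4.230) − 1/(2.30) = -0.1984, so d_i = -5.041 cm.
m = −d_i/d_o = −(-5.041)/(2.30) = +2.19.
The image is virtual, upright and enlarged, on the same side as the object.

m = +2.19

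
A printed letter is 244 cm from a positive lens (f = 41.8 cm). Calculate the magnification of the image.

1/d_i = 1/f − 1/d_o = 1/(41.80) − 1/(244) = 0.01983, so d_i = 50.44 cm.
m = −d_i/d_o = −(50.44)/(244) = -0.207.
The image is real, inverted and reduced, on the far side of the lens.

m = -0.207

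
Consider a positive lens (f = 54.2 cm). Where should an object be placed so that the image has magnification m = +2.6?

m = −d_i/d_o ⇒ d_i = −m·d_o.
1/f = 1/d_o + 1/d_i = 1/d_o − 1/(m·d_o) = (1 − 1/m)/d_o, so d_o = f(1 − 1/m) = (54.20)(1 − 1/(+2.6)) = 33.4 cm.

33.4 cm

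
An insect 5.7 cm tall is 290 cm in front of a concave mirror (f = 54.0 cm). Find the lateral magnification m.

1/d_i = 1/f − 1/d_o = 1/(54.00) − 1/(290) = 0.01507, so d_i = 66.36 cm.
m = −d_i/d_o = −(66.36)/(290) = -0.229.
The image is real, inverted and reduced, in front of the mirror.

m = -0.229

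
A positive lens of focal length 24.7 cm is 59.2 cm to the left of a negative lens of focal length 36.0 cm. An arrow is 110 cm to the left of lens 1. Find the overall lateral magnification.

Lens 1: 1/d_i1 = 1/(24.7) − 1/(110) = 0.03139, so d_i1 = 31.85 cm; m₁ = −d_i1/d_o1 = -0.2895.
d_o2 = 59.2 − (31.85) = 27.35 cm.
f₂ = −36.0 cm (diverging).
Lens 2: 1/d_i2 = 1/(-36.0) − 1/(27.35) = -0.06434, so d_i2 = -15.54 cm; m₂ = −d_i2/d_o2 = +0.5683.
m = m₁·m₂ = (-0.2895)(+0.5683) = -0.165.

m = -0.165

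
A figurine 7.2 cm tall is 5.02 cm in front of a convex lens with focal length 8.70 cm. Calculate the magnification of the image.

m = +2.36

1/d_i = 1/f − 1/d_o = 1/(8.700) − 1/(5.02) = -0.08426, so d_i = -11.87 cm.
m = −d_i/d_o = −(-11.87)/(5.02) = +2.36.
The image is virtual, upright and enlarged, on the same side as the object.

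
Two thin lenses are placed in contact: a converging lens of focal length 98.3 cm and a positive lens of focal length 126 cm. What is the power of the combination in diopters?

P₁ = 1/f₁ = 1/(0.983 m) = +1.017 D; P₂ = 1/f₂ = 1/(1.26 m) = +0.7937 D.
For thin lenses in contact, P = P₁ + P₂ = (+1.017) + (+0.7937) = +1.81 D.

P = +1.81 D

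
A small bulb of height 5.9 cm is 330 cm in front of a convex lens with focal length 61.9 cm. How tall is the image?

1/d_i = 1/f − 1/d_o = 1/(61.90) − 1/(330) = 0.01312, so d_i = 76.19 cm.
m = −d_i/d_o = -0.2309.
|h_i| = |m|·h_o = 0.2309 × 5.9 = 1.36 cm. The image is real, inverted and reduced, on the far side of the lens.

1.36 cm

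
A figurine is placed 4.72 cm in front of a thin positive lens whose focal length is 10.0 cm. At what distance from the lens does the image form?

8.94 cm

Thin-lens equation: 1/v = 1/f − 1/u = 1/(10.00) − 1/(4.72) = 0.1000 − 0.2119 = -0.1119, so v = -8.94 cm.
The image is virtual, upright and enlarged, on the same side as the object.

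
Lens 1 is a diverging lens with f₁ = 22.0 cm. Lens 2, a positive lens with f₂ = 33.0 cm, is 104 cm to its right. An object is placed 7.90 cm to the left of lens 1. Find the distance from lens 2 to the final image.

Lens 1 is diverging, so f₁ = −22.0 cm.
Lens 1: 1/d_i1 = 1/f₁ − 1/d_o1 = 1/(-22.0) − 1/(7.90) = -0.1720, so d_i1 = -5.813 cm.
The intermediate image is 5.813 cm to the left of lens 1 (virtual), which is 104 − (-5.813) = 109.8 cm to the left of lens 2, so d_o2 = +109.8 cm.
Lens 2: 1/d_i2 = 1/f₂ − 1/d_o2 = 1/(33.0) − 1/(109.8) = 0.02120, so d_i2 = 47.2 cm.
The final image is real, 47.2 cm to the right of lens 2 (overall magnification ≈ -0.32).

47.2 cm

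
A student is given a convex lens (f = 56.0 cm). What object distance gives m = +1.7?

23.1 cm

m = −d_i/d_o ⇒ d_i = −m·d_o.
1/f = 1/d_o + 1/d_i = 1/d_o − 1/(m·d_o) = (1 − 1/m)/d_o, so d_o = f(1 − 1/m) = (56.00)(1 − 1/(+1.7)) = 23.1 cm.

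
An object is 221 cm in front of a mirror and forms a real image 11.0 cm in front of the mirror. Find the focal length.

f = 10.5 cm (concave)

Real image ⇒ d_i = +11.0 cm.
1/f = 1/d_o + 1/d_i = 1/(221) + 1/(11.0) = 0.09543, so f = 10.5 cm.
Since f is positive, the mirror is concave.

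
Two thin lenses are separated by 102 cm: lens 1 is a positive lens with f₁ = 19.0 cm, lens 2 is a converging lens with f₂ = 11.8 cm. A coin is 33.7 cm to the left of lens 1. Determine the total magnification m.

m = +0.327

Lens 1: 1/d_i1 = 1/(19.0) − 1/(33.7) = 0.02296, so d_i1 = 43.56 cm; m₁ = −d_i1/d_o1 = -1.293.
d_o2 = 102 − (43.56) = 58.44 cm.
Lens 2: 1/d_i2 = 1/(11.8) − 1/(58.44) = 0.06763, so d_i2 = 14.79 cm; m₂ = −d_i2/d_o2 = -0.2530.
m = m₁·m₂ = (-1.293)(-0.2530) = +0.327.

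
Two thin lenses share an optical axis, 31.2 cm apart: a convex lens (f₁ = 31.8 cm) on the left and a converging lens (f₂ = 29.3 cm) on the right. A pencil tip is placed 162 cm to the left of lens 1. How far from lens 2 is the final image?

Lens 1: 1/d_i1 = 1/f₁ − 1/d_o1 = 1/(31.8) − 1/(162) = 0.02527, so d_i1 = 39.57 cm.
The intermediate image is 39.57 cm to the right of lens 1, which lies 8.370 cm to the right of lens 2 — a virtual object — so d_o2 = −8.370 cm.
Lens 2: 1/d_i2 = 1/f₂ − 1/d_o2 = 1/(29.3) − 1/(-8.370) = 0.1536, so d_i2 = 6.51 cm.
The final image is real, 6.51 cm to the right of lens 2 (overall magnification ≈ -0.19).

6.51 cm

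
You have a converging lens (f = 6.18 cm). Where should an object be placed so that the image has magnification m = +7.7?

m = −d_i/d_o ⇒ d_i = −m·d_o.
1/f = 1/d_o + 1/d_i = 1/d_o − 1/(m·d_o) = (1 − 1/m)/d_o, so d_o = f(1 − 1/m) = (6.180)(1 − 1/(+7.7)) = 5.38 cm.

5.38 cm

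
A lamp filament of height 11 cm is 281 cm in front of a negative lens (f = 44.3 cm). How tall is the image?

For a negative lens, f = -44.3 cm.
1/d_i = 1/f − 1/d_o = 1/(-44.30) − 1/(281) = -0.02613, so d_i = -38.27 cm.
m = −d_i/d_o = +0.1362.
|h_i| = |m|·h_o = 0.1362 × 11 = 1.50 cm. The image is virtual, upright and reduced, on the same side as the object.

1.50 cm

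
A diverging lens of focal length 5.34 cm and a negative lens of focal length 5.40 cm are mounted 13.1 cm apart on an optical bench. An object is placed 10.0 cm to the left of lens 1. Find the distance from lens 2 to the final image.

Lens 1 is diverging, so f₁ = −5.34 cm.
Lens 1: 1/d_i1 = 1/f₁ − 1/d_o1 = 1/(-5.34) − 1/(10.0) = -0.2873, so d_i1 = -3.481 cm.
The intermediate image is 3.481 cm to the left of lens 1 (virtual), which is 13.1 − (-3.481) = 16.58 cm to the left of lens 2, so d_o2 = +16.58 cm.
Lens 2 is diverging, so f₂ = −5.40 cm.
Lens 2: 1/d_i2 = 1/f₂ − 1/d_o2 = 1/(-5.40) − 1/(16.58) = -0.2455, so d_i2 = -4.07 cm.
The final image is virtual, 4.07 cm to the left of lens 2 (overall magnification ≈ 0.086).

4.07 cm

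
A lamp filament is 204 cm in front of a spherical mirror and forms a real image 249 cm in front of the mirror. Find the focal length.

f = 112 cm (concave)

Real image ⇒ d_i = +249 cm.
1/f = 1/d_o + 1/d_i = 1/(204) + 1/(249) = 0.008918, so f = 112 cm.
Since f is positive, the spherical mirror is concave.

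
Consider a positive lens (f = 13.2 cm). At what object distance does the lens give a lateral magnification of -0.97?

26.8 cm

m = −d_i/d_o ⇒ d_i = −m·d_o.
1/f = 1/d_o + 1/d_i = 1/d_o − 1/(m·d_o) = (1 − 1/m)/d_o, so d_o = f(1 − 1/m) = (13.20)(1 − 1/(-0.97)) = 26.8 cm.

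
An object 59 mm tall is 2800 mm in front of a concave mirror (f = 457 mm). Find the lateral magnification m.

m = -0.195

1/d_i = 1/f − 1/d_o = 1/(457.0) − 1/(2800) = 0.001831, so d_i = 546.1 mm.
m = −d_i/d_o = −(546.1)/(2800) = -0.195.
The image is real, inverted and reduced, in front of the mirror.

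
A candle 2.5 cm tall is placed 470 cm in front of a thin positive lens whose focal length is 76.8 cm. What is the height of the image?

1/d_i = 1/f − 1/d_o = 1/(76.80) − 1/(470) = 0.01089, so d_i = 91.80 cm.
m = −d_i/d_o = -0.1953.
|h_i| = |m|·h_o = 0.1953 × 2.5 = 0.488 cm. The image is real, inverted and reduced, on the far side of the lens.

0.488 cm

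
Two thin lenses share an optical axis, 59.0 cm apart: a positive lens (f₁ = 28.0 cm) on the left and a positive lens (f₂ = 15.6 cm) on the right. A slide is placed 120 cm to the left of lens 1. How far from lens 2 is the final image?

Lens 1: 1/d_i1 = 1/f₁ − 1/d_o1 = 1/(28.0) − 1/(120) = 0.02738, so d_i1 = 36.52 cm.
The intermediate image is 36.52 cm to the right of lens 1, which is 59.0 − (36.52) = 22.48 cm to the left of lens 2, so d_o2 = +22.48 cm.
Lens 2: 1/d_i2 = 1/f₂ − 1/d_o2 = 1/(15.6) − 1/(22.48) = 0.01962, so d_i2 = 51.0 cm.
The final image is real, 51.0 cm to the right of lens 2 (overall magnification ≈ 0.69).

51.0 cm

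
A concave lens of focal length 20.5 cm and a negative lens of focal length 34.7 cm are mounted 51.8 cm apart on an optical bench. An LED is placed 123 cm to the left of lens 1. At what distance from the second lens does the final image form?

23.1 cm

Lens 1 is diverging, so f₁ = −20.5 cm.
Lens 1: 1/d_i1 = 1/f₁ − 1/d_o1 = 1/(-20.5) − 1/(123) = -0.05691, so d_i1 = -17.57 cm.
The intermediate image is 17.57 cm to the left of lens 1 (virtual), which is 51.8 − (-17.57) = 69.37 cm to the left of lens 2, so d_o2 = +69.37 cm.
Lens 2 is diverging, so f₂ = −34.7 cm.
Lens 2: 1/d_i2 = 1/f₂ − 1/d_o2 = 1/(-34.7) − 1/(69.37) = -0.04323, so d_i2 = -23.1 cm.
The final image is virtual, 23.1 cm to the left of lens 2 (overall magnification ≈ 0.048).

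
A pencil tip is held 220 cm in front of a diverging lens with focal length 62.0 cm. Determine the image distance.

48.4 cm

For a diverging lens, f = -62.0 cm.
Lens equation: 1/v = 1/f − 1/u = 1/(-62.00) − 1/(220) = -0.01613 − 0.004545 = -0.02067, so v = -48.4 cm.
The image is virtual, upright and reduced, on the same side as the object.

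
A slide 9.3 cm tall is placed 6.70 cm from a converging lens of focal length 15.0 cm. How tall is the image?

1/d_i = 1/f − 1/d_o = 1/(15.00) − 1/(6.70) = -0.08259, so d_i = -12.11 cm.
m = −d_i/d_o = +1.807.
|h_i| = |m|·h_o = 1.807 × 9.3 = 16.8 cm. The image is virtual, upright and enlarged, on the same side as the object.

16.8 cm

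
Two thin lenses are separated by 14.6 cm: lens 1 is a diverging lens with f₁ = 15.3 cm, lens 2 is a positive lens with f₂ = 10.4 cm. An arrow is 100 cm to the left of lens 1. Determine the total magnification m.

m = -0.0790

f₁ = −15.3 cm (diverging).
Lens 1: 1/d_i1 = 1/(-15.3) − 1/(100) = -0.07536, so d_i1 = -13.27 cm; m₁ = −d_i1/d_o1 = +0.1327.
d_o2 = 14.6 − (-13.27) = 27.87 cm.
Lens 2: 1/d_i2 = 1/(10.4) − 1/(27.87) = 0.06027, so d_i2 = 16.59 cm; m₂ = −d_i2/d_o2 = -0.5953.
m = m₁·m₂ = (+0.1327)(-0.5953) = -0.0790.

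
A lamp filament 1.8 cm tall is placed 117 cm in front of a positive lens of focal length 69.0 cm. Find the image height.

2.59 cm

1/d_i = 1/f − 1/d_o = 1/(69.00) − 1/(117) = 0.005946, so d_i = 168.2 cm.
m = −d_i/d_o = -1.438.
|h_i| = |m|·h_o = 1.438 × 1.8 = 2.59 cm. The image is real, inverted and enlarged, on the far side of the lens.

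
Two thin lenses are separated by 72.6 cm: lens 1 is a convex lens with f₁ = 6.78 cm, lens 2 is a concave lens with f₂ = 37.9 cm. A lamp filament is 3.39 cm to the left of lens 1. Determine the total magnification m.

m = +0.646

Lens 1: 1/d_i1 = 1/(6.78) − 1/(3.39) = -0.1475, so d_i1 = -6.780 cm; m₁ = −d_i1/d_o1 = +2.000.
d_o2 = 72.6 − (-6.780) = 79.38 cm.
f₂ = −37.9 cm (diverging).
Lens 2: 1/d_i2 = 1/(-37.9) − 1/(79.38) = -0.03898, so d_i2 = -25.65 cm; m₂ = −d_i2/d_o2 = +0.3232.
m = m₁·m₂ = (+2.000)(+0.3232) = +0.646.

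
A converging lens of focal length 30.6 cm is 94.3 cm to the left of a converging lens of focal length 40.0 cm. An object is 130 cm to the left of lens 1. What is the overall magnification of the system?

m = +0.862

Lens 1: 1/d_i1 = 1/(30.6) − 1/(130) = 0.02499, so d_i1 = 40.02 cm; m₁ = −d_i1/d_o1 = -0.3078.
d_o2 = 94.3 − (40.02) = 54.28 cm.
Lens 2: 1/d_i2 = 1/(40.0) − 1/(54.28) = 0.006577, so d_i2 = 152.0 cm; m₂ = −d_i2/d_o2 = -2.801.
m = m₁·m₂ = (-0.3078)(-2.801) = +0.862.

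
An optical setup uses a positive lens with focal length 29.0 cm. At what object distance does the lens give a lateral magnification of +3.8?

21.4 cm

m = −d_i/d_o ⇒ d_i = −m·d_o.
1/f = 1/d_o + 1/d_i = 1/d_o − 1/(m·d_o) = (1 − 1/m)/d_o, so d_o = f(1 − 1/m) = (29.00)(1 − 1/(+3.8)) = 21.4 cm.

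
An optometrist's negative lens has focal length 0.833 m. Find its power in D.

For a negative lens, f = −0.833 m.
P = 1/f = 1/(-0.833 m) = -1.20 D.

P = -1.20 D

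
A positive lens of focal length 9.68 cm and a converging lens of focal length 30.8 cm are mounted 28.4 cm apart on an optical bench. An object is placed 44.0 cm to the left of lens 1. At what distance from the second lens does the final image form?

33.3 cm

Lens 1: 1/d_i1 = 1/f₁ − 1/d_o1 = 1/(9.68) − 1/(44.0) = 0.08058, so d_i1 = 12.41 cm.
The intermediate image is 12.41 cm to the right of lens 1, which is 28.4 − (12.41) = 15.99 cm to the left of lens 2, so d_o2 = +15.99 cm.
Lens 2: 1/d_i2 = 1/f₂ − 1/d_o2 = 1/(30.8) − 1/(15.99) = -0.03007, so d_i2 = -33.3 cm.
The final image is virtual, 33.3 cm to the left of lens 2 (overall magnification ≈ -0.59).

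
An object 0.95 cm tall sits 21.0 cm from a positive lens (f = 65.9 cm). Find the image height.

1.39 cm

1/d_i = 1/f − 1/d_o = 1/(65.90) − 1/(21.0) = -0.03244, so d_i = -30.82 cm.
m = −d_i/d_o = +1.468.
|h_i| = |m|·h_o = 1.468 × 0.95 = 1.39 cm. The image is virtual, upright and enlarged, on the same side as the object.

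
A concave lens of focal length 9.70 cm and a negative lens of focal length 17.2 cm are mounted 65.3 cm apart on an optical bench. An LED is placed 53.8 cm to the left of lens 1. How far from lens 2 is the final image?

13.9 cm

Lens 1 is diverging, so f₁ = −9.70 cm.
Lens 1: 1/d_i1 = 1/f₁ − 1/d_o1 = 1/(-9.70) − 1/(53.8) = -0.1217, so d_i1 = -8.218 cm.
The intermediate image is 8.218 cm to the left of lens 1 (virtual), which is 65.3 − (-8.218) = 73.52 cm to the left of lens 2, so d_o2 = +73.52 cm.
Lens 2 is diverging, so f₂ = −17.2 cm.
Lens 2: 1/d_i2 = 1/f₂ − 1/d_o2 = 1/(-17.2) − 1/(73.52) = -0.07174, so d_i2 = -13.9 cm.
The final image is virtual, 13.9 cm to the left of lens 2 (overall magnification ≈ 0.029).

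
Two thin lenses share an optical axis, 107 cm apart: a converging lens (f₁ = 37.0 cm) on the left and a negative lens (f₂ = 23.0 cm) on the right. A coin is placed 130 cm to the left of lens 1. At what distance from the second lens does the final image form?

16.2 cm

Lens 1: 1/d_i1 = 1/f₁ − 1/d_o1 = 1/(37.0) − 1/(130) = 0.01933, so d_i1 = 51.72 cm.
The intermediate image is 51.72 cm to the right of lens 1, which is 107 − (51.72) = 55.28 cm to the left of lens 2, so d_o2 = +55.28 cm.
Lens 2 is diverging, so f₂ = −23.0 cm.
Lens 2: 1/d_i2 = 1/f₂ − 1/d_o2 = 1/(-23.0) − 1/(55.28) = -0.06157, so d_i2 = -16.2 cm.
The final image is virtual, 16.2 cm to the left of lens 2 (overall magnification ≈ -0.12).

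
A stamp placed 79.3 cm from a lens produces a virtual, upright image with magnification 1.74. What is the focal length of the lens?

m = −d_i/d_o ⇒ d_i = −m·d_o = −(+1.74)·(79.3) = -138.0 cm.
1/f = 1/d_o + 1/d_i = 1/(79.3) + 1/(-138.0) = 0.005364, so f = 186 cm.
Since f is positive, the lens is converging.

f = 186 cm (converging)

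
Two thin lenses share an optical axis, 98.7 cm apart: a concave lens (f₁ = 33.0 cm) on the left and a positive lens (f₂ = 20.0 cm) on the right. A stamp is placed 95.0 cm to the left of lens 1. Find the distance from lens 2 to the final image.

23.9 cm

Lens 1 is diverging, so f₁ = −33.0 cm.
Lens 1: 1/d_i1 = 1/f₁ − 1/d_o1 = 1/(-33.0) − 1/(95.0) = -0.04083, so d_i1 = -24.49 cm.
The intermediate image is 24.49 cm to the left of lens 1 (virtual), which is 98.7 − (-24.49) = 123.2 cm to the left of lens 2, so d_o2 = +123.2 cm.
Lens 2: 1/d_i2 = 1/f₂ − 1/d_o2 = 1/(20.0) − 1/(123.2) = 0.04188, so d_i2 = 23.9 cm.
The final image is real, 23.9 cm to the right of lens 2 (overall magnification ≈ -0.050).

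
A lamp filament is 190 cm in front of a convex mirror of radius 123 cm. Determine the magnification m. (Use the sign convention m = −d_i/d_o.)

f = R/2 = 123/2 = 61.50 cm; for a convex mirror, f = -61.50 cm.
1/d_i = 1/f − 1/d_o = 1/(-61.50) − 1/(190) = -0.02152, so d_i = -46.46 cm.
m = −d_i/d_o = −(-46.46)/(190) = +0.245.
The image is virtual, upright and reduced, behind the mirror.

m = +0.245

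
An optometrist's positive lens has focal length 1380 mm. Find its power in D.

P = +0.725 D

f = 138 cm = 1.38 m.
P = 1/f = 1/(1.38 m) = +0.725 D.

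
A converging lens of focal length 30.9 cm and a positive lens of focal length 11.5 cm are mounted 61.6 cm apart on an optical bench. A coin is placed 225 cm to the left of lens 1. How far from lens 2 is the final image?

20.8 cm

Lens 1: 1/d_i1 = 1/f₁ − 1/d_o1 = 1/(30.9) − 1/(225) = 0.02792, so d_i1 = 35.82 cm.
The intermediate image is 35.82 cm to the right of lens 1, which is 61.6 − (35.82) = 25.78 cm to the left of lens 2, so d_o2 = +25.78 cm.
Lens 2: 1/d_i2 = 1/f₂ − 1/d_o2 = 1/(11.5) − 1/(25.78) = 0.04817, so d_i2 = 20.8 cm.
The final image is real, 20.8 cm to the right of lens 2 (overall magnification ≈ 0.13).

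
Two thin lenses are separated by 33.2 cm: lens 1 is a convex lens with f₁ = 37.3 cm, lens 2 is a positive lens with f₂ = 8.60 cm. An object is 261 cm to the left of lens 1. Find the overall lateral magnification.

m = -0.0758

Lens 1: 1/d_i1 = 1/(37.3) − 1/(261) = 0.02298, so d_i1 = 43.52 cm; m₁ = −d_i1/d_o1 = -0.1667.
d_o2 = 33.2 − (43.52) = -10.32 cm (virtual object).
Lens 2: 1/d_i2 = 1/(8.60) − 1/(-10.32) = 0.2132, so d_i2 = 4.691 cm; m₂ = −d_i2/d_o2 = +0.4545.
m = m₁·m₂ = (-0.1667)(+0.4545) = -0.0758.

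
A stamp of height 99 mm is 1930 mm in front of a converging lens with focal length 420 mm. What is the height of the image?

27.5 mm

1/d_i = 1/f − 1/d_o = 1/(420.0) − 1/(1930) = 0.001863, so d_i = 536.8 mm.
m = −d_i/d_o = -0.2781.
|h_i| = |m|·h_o = 0.2781 × 99 = 27.5 mm. The image is real, inverted and reduced, on the far side of the lens.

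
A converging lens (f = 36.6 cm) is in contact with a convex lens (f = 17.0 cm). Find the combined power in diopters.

P = +8.61 D

P₁ = 1/f₁ = 1/(0.366 m) = +2.732 D; P₂ = 1/f₂ = 1/(0.170 m) = +5.882 D.
For thin lenses in contact, P = P₁ + P₂ = (+2.732) + (+5.882) = +8.61 D.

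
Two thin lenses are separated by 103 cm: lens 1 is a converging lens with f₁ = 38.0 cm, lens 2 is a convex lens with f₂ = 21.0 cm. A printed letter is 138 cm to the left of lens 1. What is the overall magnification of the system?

m = +0.270

Lens 1: 1/d_i1 = 1/(38.0) − 1/(138) = 0.01907, so d_i1 = 52.44 cm; m₁ = −d_i1/d_o1 = -0.3800.
d_o2 = 103 − (52.44) = 50.56 cm.
Lens 2: 1/d_i2 = 1/(21.0) − 1/(50.56) = 0.02784, so d_i2 = 35.92 cm; m₂ = −d_i2/d_o2 = -0.7104.
m = m₁·m₂ = (-0.3800)(-0.7104) = +0.270.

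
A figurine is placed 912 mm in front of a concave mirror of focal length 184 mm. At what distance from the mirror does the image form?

231 mm

Mirror equation: 1/d_i = 1/f − 1/d_o = 1/(184.0) − 1/(912) = 0.005435 − 0.001096 = 0.004338, so d_i = 231 mm.
The image is real, inverted and reduced, in front of the mirror.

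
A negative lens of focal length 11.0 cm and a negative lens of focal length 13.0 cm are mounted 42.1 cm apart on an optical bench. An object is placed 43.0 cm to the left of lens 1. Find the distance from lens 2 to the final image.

10.4 cm

Lens 1 is diverging, so f₁ = −11.0 cm.
Lens 1: 1/d_i1 = 1/f₁ − 1/d_o1 = 1/(-11.0) − 1/(43.0) = -0.1142, so d_i1 = -8.759 cm.
The intermediate image is 8.759 cm to the left of lens 1 (virtual), which is 42.1 − (-8.759) = 50.86 cm to the left of lens 2, so d_o2 = +50.86 cm.
Lens 2 is diverging, so f₂ = −13.0 cm.
Lens 2: 1/d_i2 = 1/f₂ − 1/d_o2 = 1/(-13.0) − 1/(50.86) = -0.09658, so d_i2 = -10.4 cm.
The final image is virtual, 10.4 cm to the left of lens 2 (overall magnification ≈ 0.041).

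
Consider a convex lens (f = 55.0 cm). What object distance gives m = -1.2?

101 cm

m = −d_i/d_o ⇒ d_i = −m·d_o.
1/f = 1/d_o + 1/d_i = 1/d_o − 1/(m·d_o) = (1 − 1/m)/d_o, so d_o = f(1 − 1/m) = (55.00)(1 − 1/(-1.2)) = 101 cm.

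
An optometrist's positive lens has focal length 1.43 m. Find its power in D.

P = 1/f = 1/(1.43 m) = +0.699 D.

P = +0.699 D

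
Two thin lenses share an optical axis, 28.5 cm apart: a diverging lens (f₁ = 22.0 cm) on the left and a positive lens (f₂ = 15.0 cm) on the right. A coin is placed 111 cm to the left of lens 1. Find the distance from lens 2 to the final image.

Lens 1 is diverging, so f₁ = −22.0 cm.
Lens 1: 1/d_i1 = 1/f₁ − 1/d_o1 = 1/(-22.0) − 1/(111) = -0.05446, so d_i1 = -18.36 cm.
The intermediate image is 18.36 cm to the left of lens 1 (virtual), which is 28.5 − (-18.36) = 46.86 cm to the left of lens 2, so d_o2 = +46.86 cm.
Lens 2: 1/d_i2 = 1/f₂ − 1/d_o2 = 1/(15.0) − 1/(46.86) = 0.04533, so d_i2 = 22.1 cm.
The final image is real, 22.1 cm to the right of lens 2 (overall magnification ≈ -0.078).

22.1 cm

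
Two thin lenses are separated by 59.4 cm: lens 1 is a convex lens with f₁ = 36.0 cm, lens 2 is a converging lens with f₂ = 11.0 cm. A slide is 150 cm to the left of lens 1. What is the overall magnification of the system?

Lens 1: 1/d_i1 = 1/(36.0) − 1/(150) = 0.02111, so d_i1 = 47.37 cm; m₁ = −d_i1/d_o1 = -0.3158.
d_o2 = 59.4 − (47.37) = 12.03 cm.
Lens 2: 1/d_i2 = 1/(11.0) − 1/(12.03) = 0.007784, so d_i2 = 128.5 cm; m₂ = −d_i2/d_o2 = -10.68.
m = m₁·m₂ = (-0.3158)(-10.68) = +3.37.

m = +3.37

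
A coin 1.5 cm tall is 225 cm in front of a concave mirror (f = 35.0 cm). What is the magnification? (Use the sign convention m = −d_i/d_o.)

m = -0.184

1/d_i = 1/f − 1/d_o = 1/(35.00) − 1/(225) = 0.02413, so d_i = 41.45 cm.
m = −d_i/d_o = −(41.45)/(225) = -0.184.
The image is real, inverted and reduced, in front of the mirror.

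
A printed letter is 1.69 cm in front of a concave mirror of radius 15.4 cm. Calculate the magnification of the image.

m = +1.28

f = R/2 = 15.4/2 = 7.700 cm.
1/d_i = 1/f − 1/d_o = 1/(7.700) − 1/(1.69) = -0.4618, so d_i = -2.165 cm.
m = −d_i/d_o = −(-2.165)/(1.69) = +1.28.
The image is virtual, upright and enlarged, behind the mirror.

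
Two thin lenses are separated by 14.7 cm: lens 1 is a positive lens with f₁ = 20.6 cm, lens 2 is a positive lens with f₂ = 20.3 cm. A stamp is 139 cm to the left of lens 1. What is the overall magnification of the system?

m = -0.119

Lens 1: 1/d_i1 = 1/(20.6) − 1/(139) = 0.04135, so d_i1 = 24.18 cm; m₁ = −d_i1/d_o1 = -0.1740.
d_o2 = 14.7 − (24.18) = -9.480 cm (virtual object).
Lens 2: 1/d_i2 = 1/(20.3) − 1/(-9.480) = 0.1547, so d_i2 = 6.462 cm; m₂ = −d_i2/d_o2 = +0.6817.
m = m₁·m₂ = (-0.1740)(+0.6817) = -0.119.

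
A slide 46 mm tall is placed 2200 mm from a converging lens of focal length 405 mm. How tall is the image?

10.4 mm

1/d_i = 1/f − 1/d_o = 1/(405.0) − 1/(2200) = 0.002015, so d_i = 496.4 mm.
m = −d_i/d_o = -0.2256.
|h_i| = |m|·h_o = 0.2256 × 46 = 10.4 mm. The image is real, inverted and reduced, on the far side of the lens.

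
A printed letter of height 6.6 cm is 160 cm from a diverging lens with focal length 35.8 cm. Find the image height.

1.21 cm

For a diverging lens, f = -35.8 cm.
1/d_i = 1/f − 1/d_o = 1/(-35.80) − 1/(160) = -0.03418, so d_i = -29.25 cm.
m = −d_i/d_o = +0.1828.
|h_i| = |m|·h_o = 0.1828 × 6.6 = 1.21 cm. The image is virtual, upright and reduced, on the same side as the object.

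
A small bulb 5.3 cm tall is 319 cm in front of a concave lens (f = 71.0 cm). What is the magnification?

m = +0.182

For a concave lens, f = -71.0 cm.
1/d_i = 1/f − 1/d_o = 1/(-71.00) − 1/(319) = -0.01722, so d_i = -58.07 cm.
m = −d_i/d_o = −(-58.07)/(319) = +0.182.
The image is virtual, upright and reduced, on the same side as the object.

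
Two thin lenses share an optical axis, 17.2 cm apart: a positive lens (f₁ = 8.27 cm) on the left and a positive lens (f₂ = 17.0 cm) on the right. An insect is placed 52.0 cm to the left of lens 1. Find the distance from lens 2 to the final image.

13.0 cm

Lens 1: 1/d_i1 = 1/f₁ − 1/d_o1 = 1/(8.27) − 1/(52.0) = 0.1017, so d_i1 = 9.834 cm.
The intermediate image is 9.834 cm to the right of lens 1, which is 17.2 − (9.834) = 7.366 cm to the left of lens 2, so d_o2 = +7.366 cm.
Lens 2: 1/d_i2 = 1/f₂ − 1/d_o2 = 1/(17.0) − 1/(7.366) = -0.07694, so d_i2 = -13.0 cm.
The final image is virtual, 13.0 cm to the left of lens 2 (overall magnification ≈ -0.33).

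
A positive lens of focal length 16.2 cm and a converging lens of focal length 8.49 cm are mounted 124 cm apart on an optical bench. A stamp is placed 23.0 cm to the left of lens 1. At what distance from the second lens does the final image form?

Lens 1: 1/d_i1 = 1/f₁ − 1/d_o1 = 1/(16.2) − 1/(23.0) = 0.01825, so d_i1 = 54.79 cm.
The intermediate image is 54.79 cm to the right of lens 1, which is 124 − (54.79) = 69.21 cm to the left of lens 2, so d_o2 = +69.21 cm.
Lens 2: 1/d_i2 = 1/f₂ − 1/d_o2 = 1/(8.49) − 1/(69.21) = 0.1033, so d_i2 = 9.68 cm.
The final image is real, 9.68 cm to the right of lens 2 (overall magnification ≈ 0.33).

9.68 cm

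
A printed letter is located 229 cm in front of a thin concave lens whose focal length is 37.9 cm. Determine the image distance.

32.5 cm

For a concave lens, f = -37.9 cm.
Lens equation: 1/s_i = 1/f − 1/s_o = 1/(-37.90) − 1/(229) = -0.02639 − 0.004367 = -0.03075, so s_i = -32.5 cm.
The image is virtual, upright and reduced, on the same side as the object.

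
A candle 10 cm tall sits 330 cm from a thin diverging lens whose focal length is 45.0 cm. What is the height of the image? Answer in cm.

1.20 cm

For a diverging lens, f = -45.0 cm.
1/d_i = 1/f − 1/d_o = 1/(-45.00) − 1/(330) = -0.02525, so d_i = -39.60 cm.
m = −d_i/d_o = +0.1200.
|h_i| = |m|·h_o = 0.1200 × 10 = 1.20 cm. The image is virtual, upright and reduced, on the same side as the object.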